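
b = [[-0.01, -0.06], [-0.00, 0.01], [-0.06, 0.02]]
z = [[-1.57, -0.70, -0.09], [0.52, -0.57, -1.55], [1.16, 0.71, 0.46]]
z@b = [[0.02, 0.09], [0.09, -0.07], [-0.04, -0.05]]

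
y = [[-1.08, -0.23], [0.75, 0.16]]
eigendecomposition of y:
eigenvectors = [[-0.82, 0.21],[0.57, -0.98]]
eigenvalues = [-0.92, 0.0]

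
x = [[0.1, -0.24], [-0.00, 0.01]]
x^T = [[0.1, -0.00],[-0.24, 0.01]]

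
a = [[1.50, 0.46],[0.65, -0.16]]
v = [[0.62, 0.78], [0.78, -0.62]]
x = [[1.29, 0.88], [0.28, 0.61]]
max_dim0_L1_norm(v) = 1.4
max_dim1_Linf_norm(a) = 1.5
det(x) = 0.54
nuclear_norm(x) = 1.99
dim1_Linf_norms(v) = [0.78, 0.78]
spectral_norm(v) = 1.00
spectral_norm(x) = 1.67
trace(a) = 1.34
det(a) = -0.54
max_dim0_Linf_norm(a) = 1.5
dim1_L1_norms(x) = [2.17, 0.89]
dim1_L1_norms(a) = [1.96, 0.81]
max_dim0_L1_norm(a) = 2.15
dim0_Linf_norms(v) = [0.78, 0.78]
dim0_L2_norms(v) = [1.0, 1.0]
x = a @ v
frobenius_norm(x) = 1.70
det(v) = -0.99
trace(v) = 0.00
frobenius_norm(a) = 1.71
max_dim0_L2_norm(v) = 1.0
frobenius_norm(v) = 1.41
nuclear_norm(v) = 1.99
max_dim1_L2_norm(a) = 1.57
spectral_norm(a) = 1.68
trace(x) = 1.90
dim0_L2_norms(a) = [1.63, 0.49]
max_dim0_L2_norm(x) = 1.32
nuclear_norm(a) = 2.00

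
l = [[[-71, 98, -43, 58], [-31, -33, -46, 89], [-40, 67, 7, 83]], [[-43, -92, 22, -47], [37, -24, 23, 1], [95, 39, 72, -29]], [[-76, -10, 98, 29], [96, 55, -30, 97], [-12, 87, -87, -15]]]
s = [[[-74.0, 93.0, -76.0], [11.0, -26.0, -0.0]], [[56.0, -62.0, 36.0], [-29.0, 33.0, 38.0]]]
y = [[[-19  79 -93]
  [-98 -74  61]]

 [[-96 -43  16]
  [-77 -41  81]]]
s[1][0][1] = -62.0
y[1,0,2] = 16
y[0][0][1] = 79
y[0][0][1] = 79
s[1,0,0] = 56.0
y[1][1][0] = -77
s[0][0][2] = -76.0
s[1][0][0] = 56.0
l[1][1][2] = 23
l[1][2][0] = 95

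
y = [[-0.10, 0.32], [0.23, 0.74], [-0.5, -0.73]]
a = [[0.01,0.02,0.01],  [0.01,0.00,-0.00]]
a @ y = [[-0.00, 0.01], [-0.0, 0.0]]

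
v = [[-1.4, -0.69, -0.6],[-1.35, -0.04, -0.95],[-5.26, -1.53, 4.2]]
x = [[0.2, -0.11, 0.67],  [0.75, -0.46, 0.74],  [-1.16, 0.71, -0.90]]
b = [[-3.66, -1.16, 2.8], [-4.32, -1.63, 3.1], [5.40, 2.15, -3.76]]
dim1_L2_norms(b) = [4.75, 5.56, 6.92]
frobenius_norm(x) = 2.12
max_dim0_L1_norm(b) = 13.38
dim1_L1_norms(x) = [0.98, 1.95, 2.77]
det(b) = 0.03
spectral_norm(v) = 6.98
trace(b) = -9.05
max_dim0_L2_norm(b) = 7.82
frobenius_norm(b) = 10.07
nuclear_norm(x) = 2.49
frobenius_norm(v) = 7.29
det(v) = -6.20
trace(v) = 2.76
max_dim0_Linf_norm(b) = 5.4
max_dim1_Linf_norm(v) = 5.26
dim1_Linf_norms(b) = [3.66, 4.32, 5.4]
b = x @ v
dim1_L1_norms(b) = [7.62, 9.05, 11.31]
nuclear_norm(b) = 10.39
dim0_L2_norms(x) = [1.4, 0.85, 1.34]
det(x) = -0.00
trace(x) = -1.16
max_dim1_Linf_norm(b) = 5.4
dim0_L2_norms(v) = [5.61, 1.68, 4.35]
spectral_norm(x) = 2.08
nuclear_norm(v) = 9.48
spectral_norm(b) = 10.07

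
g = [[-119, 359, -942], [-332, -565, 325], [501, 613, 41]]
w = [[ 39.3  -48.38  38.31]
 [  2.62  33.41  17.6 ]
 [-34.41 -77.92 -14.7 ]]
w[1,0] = 2.62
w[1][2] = 17.6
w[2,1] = -77.92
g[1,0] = -332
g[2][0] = 501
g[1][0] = -332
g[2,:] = [501, 613, 41]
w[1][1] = 33.41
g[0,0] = -119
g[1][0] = -332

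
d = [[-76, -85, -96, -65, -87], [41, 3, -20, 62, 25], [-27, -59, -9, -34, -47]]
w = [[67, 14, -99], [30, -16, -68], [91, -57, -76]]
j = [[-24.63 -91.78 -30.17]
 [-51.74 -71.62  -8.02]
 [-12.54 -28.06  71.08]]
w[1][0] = 30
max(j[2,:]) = 71.08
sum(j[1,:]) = -131.38000000000002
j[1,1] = -71.62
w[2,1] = -57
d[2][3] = -34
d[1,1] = 3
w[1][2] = -68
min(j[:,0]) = -51.74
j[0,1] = -91.78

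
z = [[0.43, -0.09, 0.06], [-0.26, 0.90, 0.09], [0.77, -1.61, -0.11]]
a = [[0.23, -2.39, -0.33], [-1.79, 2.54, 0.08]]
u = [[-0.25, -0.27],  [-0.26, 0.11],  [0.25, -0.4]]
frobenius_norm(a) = 3.94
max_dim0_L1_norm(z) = 2.6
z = u @ a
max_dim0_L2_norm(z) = 1.85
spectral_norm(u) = 0.53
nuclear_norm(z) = 2.42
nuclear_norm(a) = 4.81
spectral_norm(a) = 3.81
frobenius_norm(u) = 0.66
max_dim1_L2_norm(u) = 0.47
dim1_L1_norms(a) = [2.95, 4.41]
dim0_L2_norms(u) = [0.44, 0.49]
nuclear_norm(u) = 0.92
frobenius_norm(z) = 2.07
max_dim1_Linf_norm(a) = 2.54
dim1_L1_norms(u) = [0.52, 0.37, 0.65]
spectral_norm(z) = 2.03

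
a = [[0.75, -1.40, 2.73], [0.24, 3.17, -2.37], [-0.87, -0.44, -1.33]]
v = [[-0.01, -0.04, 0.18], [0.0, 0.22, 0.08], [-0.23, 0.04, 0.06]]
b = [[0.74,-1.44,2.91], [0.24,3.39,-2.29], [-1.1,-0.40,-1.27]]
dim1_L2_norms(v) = [0.18, 0.23, 0.24]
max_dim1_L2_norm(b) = 4.1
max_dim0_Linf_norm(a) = 3.17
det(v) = 0.01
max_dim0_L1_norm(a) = 6.43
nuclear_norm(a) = 6.93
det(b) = 2.64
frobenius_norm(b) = 5.56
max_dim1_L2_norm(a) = 3.97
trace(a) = 2.59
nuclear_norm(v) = 0.65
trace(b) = 2.86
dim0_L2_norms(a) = [1.17, 3.49, 3.85]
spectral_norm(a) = 4.95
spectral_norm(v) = 0.27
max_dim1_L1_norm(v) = 0.33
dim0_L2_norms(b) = [1.35, 3.7, 3.91]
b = v + a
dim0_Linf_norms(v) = [0.23, 0.22, 0.18]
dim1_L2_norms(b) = [3.33, 4.1, 1.73]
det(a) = -0.04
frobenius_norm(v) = 0.38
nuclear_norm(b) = 7.51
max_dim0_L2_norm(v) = 0.23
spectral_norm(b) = 5.12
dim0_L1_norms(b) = [2.08, 5.23, 6.47]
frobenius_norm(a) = 5.33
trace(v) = 0.27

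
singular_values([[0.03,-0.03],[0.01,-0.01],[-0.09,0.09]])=[0.13, 0.0]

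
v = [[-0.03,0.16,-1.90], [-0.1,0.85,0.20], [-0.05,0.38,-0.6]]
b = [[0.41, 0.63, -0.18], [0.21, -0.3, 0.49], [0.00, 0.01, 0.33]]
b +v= [[0.38, 0.79, -2.08],[0.11, 0.55, 0.69],[-0.05, 0.39, -0.27]]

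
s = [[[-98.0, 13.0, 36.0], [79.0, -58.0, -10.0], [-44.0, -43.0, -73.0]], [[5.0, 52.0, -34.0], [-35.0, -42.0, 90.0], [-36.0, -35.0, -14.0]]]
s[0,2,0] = -44.0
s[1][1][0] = -35.0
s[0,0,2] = 36.0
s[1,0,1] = 52.0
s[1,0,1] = 52.0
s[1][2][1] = -35.0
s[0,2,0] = -44.0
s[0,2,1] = -43.0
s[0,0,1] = 13.0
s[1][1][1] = -42.0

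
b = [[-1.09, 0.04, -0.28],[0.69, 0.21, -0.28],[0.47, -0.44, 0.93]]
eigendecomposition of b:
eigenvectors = [[-0.79, -0.09, -0.13], [0.52, 0.88, -0.40], [0.31, 0.46, 0.91]]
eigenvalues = [-1.01, -0.0, 1.06]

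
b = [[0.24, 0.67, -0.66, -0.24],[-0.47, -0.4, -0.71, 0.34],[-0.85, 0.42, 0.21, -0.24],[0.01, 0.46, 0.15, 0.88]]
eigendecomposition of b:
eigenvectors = [[-0.05-0.49j, (-0.05+0.49j), 0.04+0.49j, 0.04-0.49j], [(0.68+0j), (0.68-0j), -0.20+0.09j, -0.20-0.09j], [0.07-0.50j, 0.07+0.50j, (0.03-0.49j), (0.03+0.49j)], [-0.19-0.06j, -0.19+0.06j, -0.69+0.00j, -0.69-0.00j]]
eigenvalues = [(-0.54+0.84j), (-0.54-0.84j), (1+0.04j), (1-0.04j)]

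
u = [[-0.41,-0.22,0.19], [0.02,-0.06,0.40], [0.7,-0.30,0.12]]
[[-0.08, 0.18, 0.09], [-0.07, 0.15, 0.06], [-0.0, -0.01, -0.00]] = u @ [[0.07, -0.17, -0.09], [0.11, -0.23, -0.14], [-0.15, 0.34, 0.14]]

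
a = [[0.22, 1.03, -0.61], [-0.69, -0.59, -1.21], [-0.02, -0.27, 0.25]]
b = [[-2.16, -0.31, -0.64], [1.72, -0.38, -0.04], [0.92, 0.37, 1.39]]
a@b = [[0.74, -0.69, -1.03], [-0.64, -0.01, -1.22], [-0.19, 0.20, 0.37]]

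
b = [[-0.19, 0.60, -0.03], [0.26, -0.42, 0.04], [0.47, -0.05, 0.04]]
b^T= [[-0.19, 0.26, 0.47], [0.60, -0.42, -0.05], [-0.03, 0.04, 0.04]]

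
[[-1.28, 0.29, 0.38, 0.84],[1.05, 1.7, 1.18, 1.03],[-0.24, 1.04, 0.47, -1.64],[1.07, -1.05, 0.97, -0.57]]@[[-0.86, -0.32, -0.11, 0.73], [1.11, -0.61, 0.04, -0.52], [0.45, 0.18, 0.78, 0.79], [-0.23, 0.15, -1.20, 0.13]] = [[1.40, 0.43, -0.56, -0.68], [1.28, -1.01, -0.36, 0.95], [1.95, -0.72, 2.40, -0.56], [-1.52, 0.39, 1.28, 2.02]]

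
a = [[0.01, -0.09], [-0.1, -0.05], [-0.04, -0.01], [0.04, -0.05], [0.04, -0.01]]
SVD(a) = [[0.34, -0.73],[0.87, 0.14],[0.30, 0.13],[-0.04, -0.59],[-0.21, -0.28]] @ diag([0.12785624937962328, 0.10887047117825648]) @ [[-0.82, -0.57], [-0.57, 0.82]]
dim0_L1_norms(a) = [0.23, 0.21]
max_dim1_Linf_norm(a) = 0.1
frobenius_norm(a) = 0.17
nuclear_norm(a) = 0.24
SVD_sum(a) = [[-0.04, -0.02], [-0.09, -0.06], [-0.03, -0.02], [0.0, 0.00], [0.02, 0.02]] + [[0.05,-0.07],  [-0.01,0.01],  [-0.01,0.01],  [0.04,-0.05],  [0.02,-0.03]]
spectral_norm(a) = 0.13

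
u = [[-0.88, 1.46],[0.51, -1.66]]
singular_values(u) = [2.42, 0.3]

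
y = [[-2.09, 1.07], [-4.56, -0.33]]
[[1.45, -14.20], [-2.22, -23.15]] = y @ [[0.34, 5.29], [2.02, -2.94]]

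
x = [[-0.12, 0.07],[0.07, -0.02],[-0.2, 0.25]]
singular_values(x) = [0.35, 0.06]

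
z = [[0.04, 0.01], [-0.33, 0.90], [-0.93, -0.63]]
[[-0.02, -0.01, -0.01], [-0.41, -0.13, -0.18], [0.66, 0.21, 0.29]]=z @ [[-0.32, -0.10, -0.14], [-0.57, -0.18, -0.25]]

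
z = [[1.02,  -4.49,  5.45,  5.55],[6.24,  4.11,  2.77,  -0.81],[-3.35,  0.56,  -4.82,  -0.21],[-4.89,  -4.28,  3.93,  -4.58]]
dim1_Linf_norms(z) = [5.55, 6.24, 4.82, 4.89]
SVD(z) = [[0.03,  0.83,  0.47,  -0.30], [0.68,  0.09,  -0.52,  -0.51], [-0.26,  -0.46,  0.34,  -0.78], [-0.68,  0.30,  -0.63,  -0.22]] @ diag([10.490867519873701, 10.182000190929877, 6.743068014477881, 0.35805662190248283]) @ [[0.81, 0.52, 0.06, 0.27], [0.15, -0.48, 0.80, 0.32], [-0.12, -0.2, -0.45, 0.86], [0.55, -0.68, -0.39, -0.28]]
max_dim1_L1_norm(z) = 17.68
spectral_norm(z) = 10.49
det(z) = -257.90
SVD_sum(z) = [[0.24, 0.15, 0.02, 0.08], [5.78, 3.71, 0.42, 1.9], [-2.24, -1.44, -0.16, -0.73], [-5.81, -3.72, -0.42, -1.91]] + [[1.23, -4.08, 6.79, 2.73], [0.13, -0.43, 0.71, 0.28], [-0.68, 2.26, -3.76, -1.51], [0.44, -1.46, 2.43, 0.98]] + [[-0.38,-0.63,-1.4,2.71],  [0.43,0.71,1.57,-3.04],  [-0.28,-0.45,-1.01,1.96],  [0.52,0.85,1.89,-3.67]] + [[-0.06, 0.07, 0.04, 0.03], [-0.10, 0.12, 0.07, 0.05], [-0.15, 0.19, 0.11, 0.08], [-0.04, 0.05, 0.03, 0.02]]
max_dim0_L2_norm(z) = 8.72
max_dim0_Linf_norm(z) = 6.24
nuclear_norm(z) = 27.77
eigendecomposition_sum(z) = [[(0.75+4.85j), -2.21+2.46j, 3.61+1.64j, 2.45+1.03j],  [2.79-1.59j, (2.02+0.78j), 0.16-2.59j, (0.06-1.74j)],  [-1.47-1.03j, -0.09-1.21j, (-1.35+0.54j), (-0.89+0.39j)],  [-3.11+0.60j, (-1.64-1.37j), (-0.97+2.37j), (-0.61+1.6j)]] + [[0.75-4.85j, -2.21-2.46j, (3.61-1.64j), (2.45-1.03j)], [(2.79+1.59j), 2.02-0.78j, 0.16+2.59j, (0.06+1.74j)], [-1.47+1.03j, -0.09+1.21j, -1.35-0.54j, -0.89-0.39j], [-3.11-0.60j, (-1.64+1.37j), (-0.97-2.37j), (-0.61-1.6j)]] + [[-0.29-0.00j, 0.26-0.00j, (-1.31-0j), 0.79-0.00j], [0.41+0.00j, (-0.37+0j), 1.84+0.00j, -1.11+0.00j], [-0.54-0.00j, 0.49-0.00j, -2.46-0.00j, (1.48-0j)], [(1.25+0j), (-1.14+0j), (5.69+0j), -3.42+0.00j]] + [[-0.19+0.00j, -0.34+0.00j, -0.46-0.00j, -0.13-0.00j], [0.25-0.00j, 0.45-0.00j, (0.61+0j), (0.18+0j)], [0.14-0.00j, (0.25-0j), 0.34+0.00j, 0.10+0.00j], [0.08-0.00j, 0.14-0.00j, 0.19+0.00j, 0.05+0.00j]]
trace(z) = -4.27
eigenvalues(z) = [(0.81+7.77j), (0.81-7.77j), (-6.54+0j), (0.65+0j)]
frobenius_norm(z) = 16.10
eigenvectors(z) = [[0.71+0.00j, (0.71-0j), (0.2+0j), (-0.54+0j)], [(-0.17-0.43j), -0.17+0.43j, (-0.28+0j), 0.71+0.00j], [(-0.18+0.19j), -0.18-0.19j, 0.37+0.00j, (0.4+0j)], [0.02+0.46j, 0.02-0.46j, -0.86+0.00j, 0.22+0.00j]]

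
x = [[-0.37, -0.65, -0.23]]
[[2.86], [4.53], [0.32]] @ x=[[-1.06, -1.86, -0.66], [-1.68, -2.94, -1.04], [-0.12, -0.21, -0.07]]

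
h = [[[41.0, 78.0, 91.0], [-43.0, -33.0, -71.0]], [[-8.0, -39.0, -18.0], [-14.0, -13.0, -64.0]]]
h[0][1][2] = -71.0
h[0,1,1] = -33.0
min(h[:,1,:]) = -71.0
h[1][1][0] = -14.0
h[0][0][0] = 41.0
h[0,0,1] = 78.0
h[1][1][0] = -14.0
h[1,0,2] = -18.0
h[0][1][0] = -43.0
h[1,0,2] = -18.0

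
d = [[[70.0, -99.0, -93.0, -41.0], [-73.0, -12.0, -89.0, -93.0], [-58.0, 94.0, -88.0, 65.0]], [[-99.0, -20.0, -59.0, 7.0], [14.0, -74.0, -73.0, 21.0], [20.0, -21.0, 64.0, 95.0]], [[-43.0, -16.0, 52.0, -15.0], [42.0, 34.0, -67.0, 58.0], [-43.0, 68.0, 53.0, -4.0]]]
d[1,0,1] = -20.0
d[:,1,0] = [-73.0, 14.0, 42.0]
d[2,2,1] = 68.0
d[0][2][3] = 65.0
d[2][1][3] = 58.0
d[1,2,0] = 20.0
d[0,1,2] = -89.0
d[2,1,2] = -67.0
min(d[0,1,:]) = -93.0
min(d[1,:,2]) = -73.0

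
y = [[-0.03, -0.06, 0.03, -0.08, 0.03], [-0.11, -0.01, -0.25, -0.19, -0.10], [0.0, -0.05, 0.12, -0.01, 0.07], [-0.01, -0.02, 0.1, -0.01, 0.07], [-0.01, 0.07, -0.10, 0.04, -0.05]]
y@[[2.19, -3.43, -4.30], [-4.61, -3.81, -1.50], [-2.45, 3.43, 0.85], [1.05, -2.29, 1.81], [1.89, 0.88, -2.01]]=[[0.11, 0.64, 0.04], [0.03, -0.09, 0.13], [0.06, 0.69, 0.02], [-0.05, 0.54, -0.0], [-0.15, -0.71, 0.03]]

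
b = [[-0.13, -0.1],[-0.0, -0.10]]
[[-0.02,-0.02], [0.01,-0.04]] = b @[[0.23, -0.11], [-0.11, 0.39]]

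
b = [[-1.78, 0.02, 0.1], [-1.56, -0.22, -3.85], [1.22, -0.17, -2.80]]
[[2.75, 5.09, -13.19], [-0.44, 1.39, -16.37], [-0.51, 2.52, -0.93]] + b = [[0.97, 5.11, -13.09], [-2.0, 1.17, -20.22], [0.71, 2.35, -3.73]]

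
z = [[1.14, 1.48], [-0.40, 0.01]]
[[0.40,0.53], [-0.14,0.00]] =z @ [[0.35,-0.0], [-0.00,0.36]]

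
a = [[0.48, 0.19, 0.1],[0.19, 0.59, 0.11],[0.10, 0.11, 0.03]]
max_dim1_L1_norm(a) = 0.89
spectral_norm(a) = 0.76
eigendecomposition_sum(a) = [[0.27, 0.35, 0.09],  [0.35, 0.46, 0.12],  [0.09, 0.12, 0.03]] + [[0.21, -0.16, 0.01], [-0.16, 0.13, -0.01], [0.01, -0.01, 0.00]] + [[-0.0, -0.00, 0.0], [-0.00, -0.0, 0.0], [0.0, 0.00, -0.0]]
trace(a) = 1.10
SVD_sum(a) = [[0.27,  0.35,  0.09], [0.35,  0.46,  0.12], [0.09,  0.12,  0.03]] + [[0.21,-0.16,0.01], [-0.16,0.13,-0.01], [0.01,-0.01,0.00]] + [[-0.0, -0.00, 0.0], [-0.00, -0.0, 0.00], [0.00, 0.00, -0.00]]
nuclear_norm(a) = 1.10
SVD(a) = [[-0.59, 0.79, -0.15],[-0.78, -0.61, -0.13],[-0.2, 0.04, 0.98]] @ diag([0.7627186488378491, 0.3377277948333749, 0.0004464436712240688]) @ [[-0.59, -0.78, -0.2],[0.79, -0.61, 0.04],[0.15, 0.13, -0.98]]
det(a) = -0.00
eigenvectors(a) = [[0.59, 0.79, -0.15], [0.78, -0.61, -0.13], [0.2, 0.04, 0.98]]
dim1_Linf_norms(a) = [0.48, 0.59, 0.11]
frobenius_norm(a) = 0.83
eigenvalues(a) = [0.76, 0.34, -0.0]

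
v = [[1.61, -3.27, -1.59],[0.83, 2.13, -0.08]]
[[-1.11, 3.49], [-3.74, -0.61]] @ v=[[1.11, 11.06, 1.49],[-6.53, 10.93, 6.00]]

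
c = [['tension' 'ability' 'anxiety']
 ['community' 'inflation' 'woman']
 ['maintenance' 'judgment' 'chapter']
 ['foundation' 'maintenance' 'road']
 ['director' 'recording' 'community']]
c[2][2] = 'chapter'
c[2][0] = 'maintenance'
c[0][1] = 'ability'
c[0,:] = ['tension', 'ability', 'anxiety']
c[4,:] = ['director', 'recording', 'community']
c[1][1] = 'inflation'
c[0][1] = 'ability'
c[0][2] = 'anxiety'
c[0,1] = 'ability'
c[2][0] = 'maintenance'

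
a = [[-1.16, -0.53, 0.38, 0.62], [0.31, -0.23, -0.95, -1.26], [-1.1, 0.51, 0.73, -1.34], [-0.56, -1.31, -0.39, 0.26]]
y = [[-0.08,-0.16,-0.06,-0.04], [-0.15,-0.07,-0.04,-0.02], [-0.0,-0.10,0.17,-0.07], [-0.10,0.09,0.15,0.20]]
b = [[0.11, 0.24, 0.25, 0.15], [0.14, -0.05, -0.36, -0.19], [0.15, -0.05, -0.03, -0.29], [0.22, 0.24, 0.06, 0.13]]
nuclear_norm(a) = 5.86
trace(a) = -0.40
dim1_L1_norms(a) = [2.69, 2.75, 3.68, 2.52]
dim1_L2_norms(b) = [0.39, 0.43, 0.33, 0.36]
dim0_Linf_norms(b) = [0.22, 0.24, 0.36, 0.29]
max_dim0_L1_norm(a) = 3.48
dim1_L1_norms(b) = [0.75, 0.74, 0.52, 0.65]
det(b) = -0.00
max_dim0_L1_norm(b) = 0.76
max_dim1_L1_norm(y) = 0.54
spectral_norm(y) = 0.31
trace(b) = 0.16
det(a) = 1.31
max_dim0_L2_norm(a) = 1.96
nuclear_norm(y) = 0.79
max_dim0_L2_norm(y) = 0.24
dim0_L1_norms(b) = [0.62, 0.58, 0.7, 0.76]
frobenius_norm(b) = 0.76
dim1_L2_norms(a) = [1.47, 1.62, 1.95, 1.5]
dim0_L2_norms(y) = [0.2, 0.22, 0.24, 0.22]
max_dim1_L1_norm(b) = 0.75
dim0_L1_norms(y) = [0.33, 0.42, 0.42, 0.33]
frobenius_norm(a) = 3.29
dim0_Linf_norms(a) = [1.16, 1.31, 0.95, 1.34]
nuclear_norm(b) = 1.26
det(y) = -0.00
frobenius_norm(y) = 0.44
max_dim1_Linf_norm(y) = 0.2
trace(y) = 0.22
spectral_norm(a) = 2.10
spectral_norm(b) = 0.61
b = a @ y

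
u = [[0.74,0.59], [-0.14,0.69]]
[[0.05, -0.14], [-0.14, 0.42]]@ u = [[0.06,-0.07], [-0.16,0.21]]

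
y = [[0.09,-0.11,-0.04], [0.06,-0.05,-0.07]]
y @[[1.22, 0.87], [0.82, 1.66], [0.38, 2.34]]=[[0.00, -0.2], [0.01, -0.19]]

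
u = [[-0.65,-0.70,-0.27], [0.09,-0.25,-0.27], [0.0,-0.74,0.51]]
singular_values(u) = [1.15, 0.72, 0.32]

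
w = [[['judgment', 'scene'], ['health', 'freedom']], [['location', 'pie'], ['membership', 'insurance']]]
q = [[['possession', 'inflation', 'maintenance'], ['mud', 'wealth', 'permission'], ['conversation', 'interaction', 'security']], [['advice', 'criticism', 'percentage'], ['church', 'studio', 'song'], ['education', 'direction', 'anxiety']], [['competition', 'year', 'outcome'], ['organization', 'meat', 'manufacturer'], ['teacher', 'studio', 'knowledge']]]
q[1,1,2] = 'song'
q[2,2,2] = 'knowledge'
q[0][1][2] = 'permission'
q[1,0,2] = 'percentage'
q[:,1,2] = ['permission', 'song', 'manufacturer']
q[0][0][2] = 'maintenance'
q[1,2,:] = ['education', 'direction', 'anxiety']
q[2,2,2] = 'knowledge'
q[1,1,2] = 'song'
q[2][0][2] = 'outcome'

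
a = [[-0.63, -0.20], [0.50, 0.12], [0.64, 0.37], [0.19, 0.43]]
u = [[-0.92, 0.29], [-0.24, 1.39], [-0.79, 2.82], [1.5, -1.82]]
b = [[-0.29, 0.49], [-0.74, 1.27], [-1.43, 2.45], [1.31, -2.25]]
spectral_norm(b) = 4.16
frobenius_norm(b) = 4.16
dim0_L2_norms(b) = [2.1, 3.59]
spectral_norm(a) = 1.16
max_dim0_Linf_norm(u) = 2.82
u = a + b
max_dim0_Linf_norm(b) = 2.45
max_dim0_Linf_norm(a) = 0.64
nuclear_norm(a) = 1.50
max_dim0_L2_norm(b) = 3.59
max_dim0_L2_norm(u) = 3.64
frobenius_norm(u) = 4.13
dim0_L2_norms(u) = [1.94, 3.64]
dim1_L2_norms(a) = [0.66, 0.51, 0.74, 0.47]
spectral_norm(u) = 3.98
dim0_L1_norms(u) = [3.45, 6.32]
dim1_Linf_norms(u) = [0.92, 1.39, 2.82, 1.82]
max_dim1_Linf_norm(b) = 2.45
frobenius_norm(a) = 1.21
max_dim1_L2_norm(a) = 0.74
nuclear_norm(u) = 5.08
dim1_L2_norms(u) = [0.96, 1.41, 2.93, 2.36]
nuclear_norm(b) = 4.16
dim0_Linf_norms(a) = [0.64, 0.43]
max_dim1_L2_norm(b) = 2.84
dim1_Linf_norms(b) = [0.49, 1.27, 2.45, 2.25]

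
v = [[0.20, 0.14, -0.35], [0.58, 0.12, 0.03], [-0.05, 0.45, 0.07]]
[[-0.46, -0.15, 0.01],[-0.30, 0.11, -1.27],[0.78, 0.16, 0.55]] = v @ [[-0.88, 0.11, -2.37], [1.43, 0.27, 1.10], [1.38, 0.59, -0.94]]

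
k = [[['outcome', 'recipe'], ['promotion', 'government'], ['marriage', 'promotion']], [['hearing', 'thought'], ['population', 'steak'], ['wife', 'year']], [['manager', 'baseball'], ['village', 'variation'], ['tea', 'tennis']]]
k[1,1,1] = 'steak'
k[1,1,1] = 'steak'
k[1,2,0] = 'wife'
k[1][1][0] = 'population'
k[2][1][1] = 'variation'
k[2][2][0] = 'tea'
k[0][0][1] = 'recipe'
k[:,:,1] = [['recipe', 'government', 'promotion'], ['thought', 'steak', 'year'], ['baseball', 'variation', 'tennis']]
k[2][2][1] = 'tennis'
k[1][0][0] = 'hearing'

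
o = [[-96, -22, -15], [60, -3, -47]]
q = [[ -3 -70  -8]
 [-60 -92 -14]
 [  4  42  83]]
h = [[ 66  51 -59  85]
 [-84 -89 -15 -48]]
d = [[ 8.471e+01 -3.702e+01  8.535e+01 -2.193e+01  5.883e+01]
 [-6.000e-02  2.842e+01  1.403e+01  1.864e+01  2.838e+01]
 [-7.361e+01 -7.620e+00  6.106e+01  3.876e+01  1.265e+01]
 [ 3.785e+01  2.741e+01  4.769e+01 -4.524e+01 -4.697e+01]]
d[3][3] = -45.24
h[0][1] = 51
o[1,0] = 60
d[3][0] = 37.85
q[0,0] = -3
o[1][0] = 60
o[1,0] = 60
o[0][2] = -15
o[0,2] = -15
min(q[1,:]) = -92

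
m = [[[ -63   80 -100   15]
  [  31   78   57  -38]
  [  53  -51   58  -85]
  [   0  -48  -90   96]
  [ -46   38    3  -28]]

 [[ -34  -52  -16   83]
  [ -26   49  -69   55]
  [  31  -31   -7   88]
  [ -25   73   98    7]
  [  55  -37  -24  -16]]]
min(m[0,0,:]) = -100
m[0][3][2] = -90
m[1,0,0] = -34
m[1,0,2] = -16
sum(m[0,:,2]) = -72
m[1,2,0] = 31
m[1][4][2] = -24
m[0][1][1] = 78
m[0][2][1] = -51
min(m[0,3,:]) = -90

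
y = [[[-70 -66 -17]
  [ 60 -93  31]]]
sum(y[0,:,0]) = -10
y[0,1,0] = 60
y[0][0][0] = -70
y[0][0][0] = -70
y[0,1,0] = 60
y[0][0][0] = -70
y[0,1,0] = 60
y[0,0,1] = -66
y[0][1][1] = -93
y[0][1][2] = 31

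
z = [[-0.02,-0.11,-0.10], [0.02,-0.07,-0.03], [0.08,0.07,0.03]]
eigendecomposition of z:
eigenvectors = [[(-0.7+0j), (-0.7-0j), (-0.02+0j)], [-0.23+0.10j, (-0.23-0.1j), (-0.67+0j)], [(0.32+0.59j), (0.32-0.59j), (0.74+0j)]]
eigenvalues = [(-0.01+0.1j), (-0.01-0.1j), (-0.04+0j)]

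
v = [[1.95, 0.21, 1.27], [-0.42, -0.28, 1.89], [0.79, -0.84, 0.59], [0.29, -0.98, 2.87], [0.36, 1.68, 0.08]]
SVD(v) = [[-0.41,-0.73,-0.31], [-0.44,0.24,0.47], [-0.25,-0.03,-0.52], [-0.76,0.2,0.13], [0.08,-0.61,0.63]] @ diag([3.9561181601547726, 2.2163143996821257, 1.6251398661823764]) @ [[-0.25, 0.28, -0.93], [-0.77, -0.64, 0.01], [-0.59, 0.72, 0.38]]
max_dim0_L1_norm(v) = 6.7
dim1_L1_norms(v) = [3.43, 2.59, 2.22, 4.14, 2.12]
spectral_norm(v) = 3.96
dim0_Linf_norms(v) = [1.95, 1.68, 2.87]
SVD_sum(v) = [[0.41, -0.46, 1.49], [0.43, -0.49, 1.59], [0.25, -0.28, 0.91], [0.76, -0.85, 2.78], [-0.08, 0.09, -0.29]] + [[1.25,1.03,-0.02], [-0.41,-0.34,0.01], [0.05,0.04,-0.0], [-0.34,-0.28,0.01], [1.04,0.86,-0.02]] + [[0.3, -0.36, -0.19], [-0.45, 0.55, 0.29], [0.49, -0.60, -0.32], [-0.13, 0.16, 0.08], [-0.6, 0.73, 0.39]]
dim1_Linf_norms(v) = [1.95, 1.89, 0.84, 2.87, 1.68]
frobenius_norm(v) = 4.82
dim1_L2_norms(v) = [2.34, 1.96, 1.3, 3.05, 1.72]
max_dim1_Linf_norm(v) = 2.87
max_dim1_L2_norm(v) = 3.05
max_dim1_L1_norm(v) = 4.14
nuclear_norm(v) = 7.80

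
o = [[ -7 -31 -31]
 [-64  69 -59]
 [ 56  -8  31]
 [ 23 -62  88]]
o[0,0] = -7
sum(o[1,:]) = -54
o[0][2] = -31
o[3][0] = 23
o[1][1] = 69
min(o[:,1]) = -62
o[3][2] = 88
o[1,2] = -59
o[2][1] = -8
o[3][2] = 88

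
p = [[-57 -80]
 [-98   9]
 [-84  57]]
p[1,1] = 9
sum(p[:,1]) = -14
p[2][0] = -84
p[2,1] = 57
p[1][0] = -98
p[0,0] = -57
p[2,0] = -84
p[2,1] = 57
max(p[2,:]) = 57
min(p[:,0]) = -98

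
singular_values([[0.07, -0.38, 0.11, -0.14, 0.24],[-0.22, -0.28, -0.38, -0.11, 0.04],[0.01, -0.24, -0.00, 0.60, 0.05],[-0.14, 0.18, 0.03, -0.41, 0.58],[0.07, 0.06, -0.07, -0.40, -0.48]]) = [0.89, 0.8, 0.56, 0.39, 0.0]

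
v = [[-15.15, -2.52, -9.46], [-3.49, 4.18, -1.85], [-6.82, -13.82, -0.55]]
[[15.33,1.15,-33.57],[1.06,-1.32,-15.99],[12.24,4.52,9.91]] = v @ [[-0.76, 0.01, 2.10], [-0.5, -0.33, -1.78], [-0.27, -0.05, 0.66]]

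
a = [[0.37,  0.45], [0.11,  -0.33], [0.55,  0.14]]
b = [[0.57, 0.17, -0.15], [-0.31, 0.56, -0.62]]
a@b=[[0.07, 0.31, -0.33], [0.16, -0.17, 0.19], [0.27, 0.17, -0.17]]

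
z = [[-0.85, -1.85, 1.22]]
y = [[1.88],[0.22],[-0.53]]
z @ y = [[-2.65]]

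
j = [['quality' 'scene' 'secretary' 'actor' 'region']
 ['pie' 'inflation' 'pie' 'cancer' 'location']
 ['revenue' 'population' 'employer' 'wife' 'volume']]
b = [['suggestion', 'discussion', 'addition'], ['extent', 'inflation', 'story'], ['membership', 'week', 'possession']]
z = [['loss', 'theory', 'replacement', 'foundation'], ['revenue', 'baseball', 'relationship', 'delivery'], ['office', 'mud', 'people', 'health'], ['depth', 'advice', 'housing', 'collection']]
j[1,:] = ['pie', 'inflation', 'pie', 'cancer', 'location']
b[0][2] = 'addition'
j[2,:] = ['revenue', 'population', 'employer', 'wife', 'volume']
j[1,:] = ['pie', 'inflation', 'pie', 'cancer', 'location']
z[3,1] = 'advice'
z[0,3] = 'foundation'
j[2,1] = 'population'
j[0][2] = 'secretary'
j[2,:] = ['revenue', 'population', 'employer', 'wife', 'volume']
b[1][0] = 'extent'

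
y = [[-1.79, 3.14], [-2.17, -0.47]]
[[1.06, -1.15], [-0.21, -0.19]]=y@[[0.02, 0.15], [0.35, -0.28]]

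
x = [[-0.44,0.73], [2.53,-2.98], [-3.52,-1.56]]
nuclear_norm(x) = 7.77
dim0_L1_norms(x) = [6.49, 5.27]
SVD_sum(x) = [[-0.61, 0.18], [3.14, -0.95], [-2.79, 0.84]] + [[0.17, 0.55], [-0.61, -2.03], [-0.73, -2.4]]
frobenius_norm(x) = 5.55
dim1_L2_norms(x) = [0.85, 3.91, 3.85]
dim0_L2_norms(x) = [4.36, 3.44]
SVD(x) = [[-0.14, 0.17], [0.74, -0.64], [-0.66, -0.75]] @ diag([4.438445912523465, 3.336464877921501]) @ [[0.96, -0.29],[0.29, 0.96]]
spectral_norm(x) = 4.44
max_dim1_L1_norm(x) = 5.51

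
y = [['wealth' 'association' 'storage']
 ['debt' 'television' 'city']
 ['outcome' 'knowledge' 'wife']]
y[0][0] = 'wealth'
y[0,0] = 'wealth'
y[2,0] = 'outcome'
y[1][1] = 'television'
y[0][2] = 'storage'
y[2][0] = 'outcome'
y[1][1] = 'television'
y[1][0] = 'debt'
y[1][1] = 'television'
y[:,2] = ['storage', 'city', 'wife']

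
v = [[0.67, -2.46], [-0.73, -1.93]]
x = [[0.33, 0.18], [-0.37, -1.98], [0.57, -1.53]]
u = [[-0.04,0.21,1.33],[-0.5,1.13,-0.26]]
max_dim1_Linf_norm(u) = 1.33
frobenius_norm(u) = 1.85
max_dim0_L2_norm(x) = 2.51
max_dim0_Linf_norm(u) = 1.33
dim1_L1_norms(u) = [1.58, 1.89]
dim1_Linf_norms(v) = [2.46, 1.93]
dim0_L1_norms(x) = [1.27, 3.69]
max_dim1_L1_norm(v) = 3.13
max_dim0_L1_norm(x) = 3.69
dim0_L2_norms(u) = [0.5, 1.15, 1.36]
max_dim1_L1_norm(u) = 1.89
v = u @ x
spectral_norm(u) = 1.36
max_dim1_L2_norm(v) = 2.55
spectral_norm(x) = 2.51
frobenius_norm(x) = 2.62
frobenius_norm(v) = 3.28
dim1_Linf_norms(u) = [1.33, 1.13]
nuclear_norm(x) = 3.26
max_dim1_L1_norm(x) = 2.35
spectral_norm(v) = 3.13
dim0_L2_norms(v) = [0.99, 3.13]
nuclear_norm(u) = 2.61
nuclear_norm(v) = 4.12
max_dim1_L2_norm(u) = 1.35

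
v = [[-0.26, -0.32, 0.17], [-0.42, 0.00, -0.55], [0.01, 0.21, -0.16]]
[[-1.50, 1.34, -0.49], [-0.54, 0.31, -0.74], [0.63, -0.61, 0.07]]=v@[[2.47, -1.99, 1.56], [2.19, -2.07, 0.35], [-0.91, 0.95, 0.15]]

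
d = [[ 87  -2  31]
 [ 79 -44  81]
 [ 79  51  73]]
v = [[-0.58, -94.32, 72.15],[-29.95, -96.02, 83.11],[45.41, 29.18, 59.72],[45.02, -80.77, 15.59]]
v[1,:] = [-29.95, -96.02, 83.11]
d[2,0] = 79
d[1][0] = 79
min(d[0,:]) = -2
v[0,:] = [-0.58, -94.32, 72.15]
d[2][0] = 79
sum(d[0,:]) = 116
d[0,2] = 31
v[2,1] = 29.18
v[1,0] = -29.95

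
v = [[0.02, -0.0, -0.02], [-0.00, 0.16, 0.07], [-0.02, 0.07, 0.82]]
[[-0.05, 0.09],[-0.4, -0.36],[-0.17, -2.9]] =v@[[-2.42, 0.99],[-2.45, -0.74],[-0.06, -3.45]]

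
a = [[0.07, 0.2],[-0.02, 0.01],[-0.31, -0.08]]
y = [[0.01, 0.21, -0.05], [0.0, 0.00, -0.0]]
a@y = [[0.00, 0.01, -0.00],[-0.0, -0.00, 0.00],[-0.0, -0.07, 0.02]]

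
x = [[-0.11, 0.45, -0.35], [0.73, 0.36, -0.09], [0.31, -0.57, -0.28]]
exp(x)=[[1.05, 0.64, -0.33], [0.86, 1.7, -0.23], [0.06, -0.57, 0.76]]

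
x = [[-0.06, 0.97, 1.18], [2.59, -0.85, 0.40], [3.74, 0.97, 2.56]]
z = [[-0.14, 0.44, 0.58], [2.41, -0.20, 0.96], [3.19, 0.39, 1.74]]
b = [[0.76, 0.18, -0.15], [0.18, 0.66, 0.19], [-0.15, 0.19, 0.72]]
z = b @ x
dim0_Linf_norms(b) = [0.76, 0.66, 0.72]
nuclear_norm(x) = 7.46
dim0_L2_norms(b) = [0.8, 0.71, 0.76]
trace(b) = 2.14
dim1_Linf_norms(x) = [1.18, 2.59, 3.74]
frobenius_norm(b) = 1.31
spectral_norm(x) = 5.20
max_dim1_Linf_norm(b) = 0.76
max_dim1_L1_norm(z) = 5.32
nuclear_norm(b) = 2.14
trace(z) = 1.40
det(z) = 0.52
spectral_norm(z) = 4.46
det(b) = 0.29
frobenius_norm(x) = 5.60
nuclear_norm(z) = 5.45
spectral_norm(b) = 0.90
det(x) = 1.89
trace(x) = 1.65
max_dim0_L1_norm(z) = 5.74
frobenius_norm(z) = 4.55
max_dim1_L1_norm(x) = 7.27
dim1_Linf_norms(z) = [0.58, 2.41, 3.19]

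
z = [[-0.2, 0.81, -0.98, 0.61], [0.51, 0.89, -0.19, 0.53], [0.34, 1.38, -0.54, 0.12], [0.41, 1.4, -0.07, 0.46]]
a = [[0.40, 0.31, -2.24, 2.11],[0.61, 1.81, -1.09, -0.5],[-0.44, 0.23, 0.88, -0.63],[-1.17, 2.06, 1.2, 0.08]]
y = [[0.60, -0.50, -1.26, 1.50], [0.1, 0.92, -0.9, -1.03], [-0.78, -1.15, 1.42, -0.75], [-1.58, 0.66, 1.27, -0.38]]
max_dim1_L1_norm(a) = 5.06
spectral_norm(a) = 3.56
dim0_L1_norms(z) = [1.46, 4.48, 1.78, 1.72]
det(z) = -0.25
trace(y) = 2.56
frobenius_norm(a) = 4.83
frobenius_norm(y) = 4.05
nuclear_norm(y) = 7.00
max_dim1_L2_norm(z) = 1.53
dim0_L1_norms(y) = [3.06, 3.23, 4.85, 3.66]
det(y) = -4.04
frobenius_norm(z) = 2.84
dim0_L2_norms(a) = [1.45, 2.77, 2.9, 2.26]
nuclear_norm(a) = 8.11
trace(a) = 3.17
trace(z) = 0.61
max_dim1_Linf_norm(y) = 1.58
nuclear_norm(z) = 4.25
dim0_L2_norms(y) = [1.86, 1.69, 2.45, 2.0]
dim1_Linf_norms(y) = [1.5, 1.03, 1.42, 1.58]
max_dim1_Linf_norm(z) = 1.4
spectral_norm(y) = 3.24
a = z + y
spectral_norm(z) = 2.63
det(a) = -1.55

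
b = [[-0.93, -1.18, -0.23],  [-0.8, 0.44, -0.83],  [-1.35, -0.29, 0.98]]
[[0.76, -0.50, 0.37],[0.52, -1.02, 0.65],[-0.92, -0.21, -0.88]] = b @[[0.08, 0.6, 0.03], [-0.52, -0.16, -0.16], [-0.98, 0.57, -0.90]]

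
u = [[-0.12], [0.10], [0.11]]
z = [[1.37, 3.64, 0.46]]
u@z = [[-0.16, -0.44, -0.06], [0.14, 0.36, 0.05], [0.15, 0.40, 0.05]]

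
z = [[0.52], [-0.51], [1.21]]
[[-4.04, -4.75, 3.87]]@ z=[[5.0]]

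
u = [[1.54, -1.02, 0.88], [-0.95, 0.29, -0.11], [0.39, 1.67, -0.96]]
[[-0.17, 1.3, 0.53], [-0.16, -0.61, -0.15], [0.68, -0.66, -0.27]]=u@[[0.24,0.49,0.13], [-0.01,-0.45,0.08], [-0.63,0.1,0.47]]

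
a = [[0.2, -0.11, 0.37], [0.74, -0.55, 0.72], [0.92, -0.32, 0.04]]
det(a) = 0.072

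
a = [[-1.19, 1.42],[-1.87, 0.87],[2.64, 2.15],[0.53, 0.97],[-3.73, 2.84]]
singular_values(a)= [5.51, 3.48]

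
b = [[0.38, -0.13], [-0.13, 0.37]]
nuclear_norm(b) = 0.75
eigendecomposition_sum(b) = [[0.26,-0.25], [-0.25,0.24]] + [[0.12, 0.12], [0.12, 0.13]]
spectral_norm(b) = 0.51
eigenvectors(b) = [[0.72, 0.69], [-0.69, 0.72]]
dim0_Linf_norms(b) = [0.38, 0.37]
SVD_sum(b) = [[0.26, -0.25],[-0.25, 0.24]] + [[0.12, 0.12], [0.12, 0.13]]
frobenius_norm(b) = 0.56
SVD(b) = [[-0.72, 0.69], [0.69, 0.72]] @ diag([0.505096118312577, 0.2449038816874231]) @ [[-0.72,0.69], [0.69,0.72]]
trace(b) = 0.75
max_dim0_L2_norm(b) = 0.4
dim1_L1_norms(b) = [0.51, 0.5]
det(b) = 0.12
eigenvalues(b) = [0.51, 0.24]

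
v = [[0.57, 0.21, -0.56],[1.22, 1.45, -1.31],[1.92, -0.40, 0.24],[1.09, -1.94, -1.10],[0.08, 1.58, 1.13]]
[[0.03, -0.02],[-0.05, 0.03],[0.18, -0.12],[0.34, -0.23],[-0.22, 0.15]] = v@ [[0.07, -0.05], [-0.12, 0.08], [-0.03, 0.02]]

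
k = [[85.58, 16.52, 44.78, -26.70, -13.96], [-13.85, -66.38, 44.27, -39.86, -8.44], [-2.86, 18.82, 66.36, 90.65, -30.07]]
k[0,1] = 16.52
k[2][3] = 90.65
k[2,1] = 18.82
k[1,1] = -66.38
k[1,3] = -39.86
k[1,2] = 44.27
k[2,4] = -30.07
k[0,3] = -26.7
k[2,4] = -30.07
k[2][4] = -30.07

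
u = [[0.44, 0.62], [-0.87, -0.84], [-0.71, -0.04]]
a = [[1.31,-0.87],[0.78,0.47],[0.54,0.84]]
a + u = [[1.75, -0.25], [-0.09, -0.37], [-0.17, 0.8]]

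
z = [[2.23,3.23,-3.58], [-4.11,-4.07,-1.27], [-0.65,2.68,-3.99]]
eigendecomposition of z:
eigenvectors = [[-0.80+0.00j, (-0.09-0.39j), (-0.09+0.39j)], [(0.5+0j), 0.70+0.00j, 0.70-0.00j], [0.33+0.00j, (0.12-0.57j), (0.12+0.57j)]]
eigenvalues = [(1.68+0j), (-3.76+3.34j), (-3.76-3.34j)]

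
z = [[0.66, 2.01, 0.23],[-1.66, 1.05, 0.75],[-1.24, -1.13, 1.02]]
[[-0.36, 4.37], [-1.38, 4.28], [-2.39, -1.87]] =z @ [[-0.15,-1.09], [0.14,2.57], [-2.37,-0.31]]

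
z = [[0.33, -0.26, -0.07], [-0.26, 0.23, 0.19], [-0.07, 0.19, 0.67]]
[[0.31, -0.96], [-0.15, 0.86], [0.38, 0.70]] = z @[[0.08, -3.07], [-1.34, -0.42], [0.95, 0.85]]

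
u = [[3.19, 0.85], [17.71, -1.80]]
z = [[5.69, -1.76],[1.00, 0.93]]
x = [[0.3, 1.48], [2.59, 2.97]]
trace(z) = 6.62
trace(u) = 1.39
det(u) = -20.80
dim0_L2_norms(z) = [5.78, 1.99]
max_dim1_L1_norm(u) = 19.51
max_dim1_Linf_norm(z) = 5.69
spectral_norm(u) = 18.07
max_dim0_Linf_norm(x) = 2.97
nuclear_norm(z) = 7.17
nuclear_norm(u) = 19.22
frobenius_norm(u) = 18.10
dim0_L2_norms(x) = [2.61, 3.32]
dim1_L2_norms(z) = [5.96, 1.37]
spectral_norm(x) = 4.16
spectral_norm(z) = 6.00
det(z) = 7.05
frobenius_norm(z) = 6.11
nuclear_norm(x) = 4.87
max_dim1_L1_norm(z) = 7.45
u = x @ z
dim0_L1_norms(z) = [6.69, 2.69]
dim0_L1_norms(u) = [20.9, 2.65]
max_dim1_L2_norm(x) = 3.94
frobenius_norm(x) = 4.22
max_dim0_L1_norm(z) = 6.69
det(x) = -2.94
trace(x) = 3.27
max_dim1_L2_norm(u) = 17.8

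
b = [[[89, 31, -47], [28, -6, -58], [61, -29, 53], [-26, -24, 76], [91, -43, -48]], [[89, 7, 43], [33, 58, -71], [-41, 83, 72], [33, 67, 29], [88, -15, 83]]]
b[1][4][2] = 83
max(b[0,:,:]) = 91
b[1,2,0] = -41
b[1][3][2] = 29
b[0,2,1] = -29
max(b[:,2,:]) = 83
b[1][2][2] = 72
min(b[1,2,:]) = -41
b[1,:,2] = [43, -71, 72, 29, 83]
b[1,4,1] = -15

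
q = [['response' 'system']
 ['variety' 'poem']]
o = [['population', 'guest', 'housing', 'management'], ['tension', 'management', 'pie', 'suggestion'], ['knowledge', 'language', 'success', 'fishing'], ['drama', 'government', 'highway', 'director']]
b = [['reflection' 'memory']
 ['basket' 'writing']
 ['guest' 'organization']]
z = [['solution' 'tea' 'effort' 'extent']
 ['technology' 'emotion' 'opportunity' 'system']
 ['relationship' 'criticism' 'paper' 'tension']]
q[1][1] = 'poem'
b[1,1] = 'writing'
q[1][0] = 'variety'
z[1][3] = 'system'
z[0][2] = 'effort'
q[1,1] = 'poem'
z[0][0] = 'solution'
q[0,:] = ['response', 'system']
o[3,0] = 'drama'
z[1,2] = 'opportunity'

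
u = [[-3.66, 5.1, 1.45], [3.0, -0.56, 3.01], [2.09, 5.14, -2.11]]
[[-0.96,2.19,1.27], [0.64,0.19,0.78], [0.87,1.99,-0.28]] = u@[[0.28,0.03,-0.06], [0.03,0.42,0.11], [-0.06,0.11,0.34]]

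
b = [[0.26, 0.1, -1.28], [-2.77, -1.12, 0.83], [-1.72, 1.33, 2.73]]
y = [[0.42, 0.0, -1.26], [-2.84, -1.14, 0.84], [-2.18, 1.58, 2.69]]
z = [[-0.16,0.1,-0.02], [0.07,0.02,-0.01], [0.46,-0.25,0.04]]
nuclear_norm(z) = 0.62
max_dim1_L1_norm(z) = 0.75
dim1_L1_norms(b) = [1.64, 4.72, 5.78]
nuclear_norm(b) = 7.21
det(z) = 0.00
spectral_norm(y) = 4.53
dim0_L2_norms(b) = [3.27, 1.74, 3.13]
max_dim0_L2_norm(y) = 3.6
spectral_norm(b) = 4.20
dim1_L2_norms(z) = [0.19, 0.07, 0.53]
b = y + z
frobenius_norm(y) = 5.13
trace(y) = 1.97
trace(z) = -0.10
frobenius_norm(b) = 4.85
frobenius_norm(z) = 0.56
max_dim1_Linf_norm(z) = 0.46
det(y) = 6.94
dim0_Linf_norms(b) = [2.77, 1.33, 2.73]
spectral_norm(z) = 0.56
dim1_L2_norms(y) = [1.33, 3.17, 3.81]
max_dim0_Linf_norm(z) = 0.46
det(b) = 6.71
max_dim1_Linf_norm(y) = 2.84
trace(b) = 1.87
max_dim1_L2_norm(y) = 3.81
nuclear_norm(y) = 7.51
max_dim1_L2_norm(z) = 0.53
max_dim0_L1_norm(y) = 5.44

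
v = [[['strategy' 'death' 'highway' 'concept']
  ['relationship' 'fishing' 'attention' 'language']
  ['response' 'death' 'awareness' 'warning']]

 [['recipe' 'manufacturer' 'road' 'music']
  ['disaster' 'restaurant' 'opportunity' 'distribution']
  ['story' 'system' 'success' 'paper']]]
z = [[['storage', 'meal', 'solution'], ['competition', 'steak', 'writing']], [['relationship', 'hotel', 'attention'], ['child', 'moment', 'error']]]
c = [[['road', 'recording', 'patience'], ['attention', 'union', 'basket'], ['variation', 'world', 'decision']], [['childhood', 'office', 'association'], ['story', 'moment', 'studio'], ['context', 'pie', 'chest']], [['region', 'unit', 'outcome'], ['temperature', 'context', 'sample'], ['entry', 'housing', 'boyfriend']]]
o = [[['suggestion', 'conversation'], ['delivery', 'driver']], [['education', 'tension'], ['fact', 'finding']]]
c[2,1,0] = 'temperature'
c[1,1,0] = 'story'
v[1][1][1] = 'restaurant'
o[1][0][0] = 'education'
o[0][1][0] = 'delivery'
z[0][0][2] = 'solution'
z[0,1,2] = 'writing'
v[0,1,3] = 'language'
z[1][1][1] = 'moment'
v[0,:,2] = ['highway', 'attention', 'awareness']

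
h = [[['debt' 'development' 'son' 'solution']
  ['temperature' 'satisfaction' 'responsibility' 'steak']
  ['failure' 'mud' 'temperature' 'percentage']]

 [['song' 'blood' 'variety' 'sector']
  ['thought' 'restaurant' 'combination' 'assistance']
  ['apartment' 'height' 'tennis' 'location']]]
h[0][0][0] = 'debt'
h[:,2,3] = ['percentage', 'location']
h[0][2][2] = 'temperature'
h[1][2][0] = 'apartment'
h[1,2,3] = 'location'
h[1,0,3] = 'sector'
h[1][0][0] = 'song'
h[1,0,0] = 'song'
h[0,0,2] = 'son'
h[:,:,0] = [['debt', 'temperature', 'failure'], ['song', 'thought', 'apartment']]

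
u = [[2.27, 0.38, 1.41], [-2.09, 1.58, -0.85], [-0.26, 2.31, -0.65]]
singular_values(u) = [3.82, 2.42, 0.49]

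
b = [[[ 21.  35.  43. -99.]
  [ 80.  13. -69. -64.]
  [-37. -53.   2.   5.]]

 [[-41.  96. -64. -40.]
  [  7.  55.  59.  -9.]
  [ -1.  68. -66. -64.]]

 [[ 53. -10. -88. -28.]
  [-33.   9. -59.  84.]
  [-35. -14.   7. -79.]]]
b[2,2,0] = -35.0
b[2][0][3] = -28.0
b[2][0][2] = -88.0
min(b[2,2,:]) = -79.0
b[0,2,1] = -53.0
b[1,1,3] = -9.0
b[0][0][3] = -99.0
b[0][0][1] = 35.0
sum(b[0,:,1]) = -5.0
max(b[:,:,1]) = 96.0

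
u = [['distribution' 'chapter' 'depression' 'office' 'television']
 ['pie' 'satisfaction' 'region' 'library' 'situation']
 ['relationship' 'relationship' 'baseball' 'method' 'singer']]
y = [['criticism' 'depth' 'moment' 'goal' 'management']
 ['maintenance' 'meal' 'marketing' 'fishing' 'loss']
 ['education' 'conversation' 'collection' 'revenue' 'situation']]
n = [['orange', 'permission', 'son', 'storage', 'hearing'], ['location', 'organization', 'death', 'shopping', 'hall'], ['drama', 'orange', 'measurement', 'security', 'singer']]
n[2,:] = ['drama', 'orange', 'measurement', 'security', 'singer']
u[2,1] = 'relationship'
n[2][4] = 'singer'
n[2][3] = 'security'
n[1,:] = ['location', 'organization', 'death', 'shopping', 'hall']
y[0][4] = 'management'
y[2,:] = ['education', 'conversation', 'collection', 'revenue', 'situation']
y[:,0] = ['criticism', 'maintenance', 'education']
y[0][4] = 'management'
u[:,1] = ['chapter', 'satisfaction', 'relationship']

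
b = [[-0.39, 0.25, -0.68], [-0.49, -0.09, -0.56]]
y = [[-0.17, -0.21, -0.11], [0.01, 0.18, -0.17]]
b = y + [[-0.22, 0.46, -0.57], [-0.5, -0.27, -0.39]]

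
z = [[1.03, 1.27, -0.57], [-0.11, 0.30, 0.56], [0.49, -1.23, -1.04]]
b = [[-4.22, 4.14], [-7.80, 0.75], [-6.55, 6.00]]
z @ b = [[-10.52, 1.80],[-5.54, 3.13],[14.34, -5.13]]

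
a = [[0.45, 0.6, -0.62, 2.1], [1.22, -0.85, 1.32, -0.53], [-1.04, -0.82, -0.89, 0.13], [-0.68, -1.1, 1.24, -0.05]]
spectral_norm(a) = 2.86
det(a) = 6.85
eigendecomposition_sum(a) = [[(0.47+0.56j),0.01+0.46j,0.19-0.20j,0.74-0.25j], [0.25+0.07j,(0.09+0.13j),(0.02-0.1j),(0.17-0.21j)], [-0.42+0.03j,(-0.21-0.15j),(0.03+0.16j),-0.13+0.42j], [-0.52+0.43j,(-0.42+0.01j),(0.18+0.18j),(0.22+0.68j)]] + [[(0.47-0.56j), 0.01-0.46j, 0.19+0.20j, (0.74+0.25j)], [(0.25-0.07j), (0.09-0.13j), 0.02+0.10j, (0.17+0.21j)], [-0.42-0.03j, (-0.21+0.15j), 0.03-0.16j, (-0.13-0.42j)], [(-0.52-0.43j), -0.42-0.01j, (0.18-0.18j), (0.22-0.68j)]] + [[-0.25-0.69j, (0.29-0.39j), (-0.5-2.44j), 0.31+1.14j], [0.36+1.17j, (-0.52+0.63j), (0.64+4.11j), (-0.43-1.93j)], [(-0.1+0.29j), -0.20+0.05j, -0.47+0.91j, (0.2-0.45j)], [(0.18+0.36j), -0.13+0.23j, (0.44+1.28j), -0.25-0.60j]] + [[(-0.25+0.69j), (0.29+0.39j), -0.50+2.44j, 0.31-1.14j], [(0.36-1.17j), -0.52-0.63j, 0.64-4.11j, (-0.43+1.93j)], [(-0.1-0.29j), -0.20-0.05j, -0.47-0.91j, (0.2+0.45j)], [0.18-0.36j, (-0.13-0.23j), (0.44-1.28j), (-0.25+0.6j)]]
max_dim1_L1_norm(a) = 3.92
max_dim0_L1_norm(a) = 4.07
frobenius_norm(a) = 3.92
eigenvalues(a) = [(0.82+1.53j), (0.82-1.53j), (-1.49+0.26j), (-1.49-0.26j)]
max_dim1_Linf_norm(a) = 2.1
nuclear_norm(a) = 7.22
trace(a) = -1.34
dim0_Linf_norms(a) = [1.22, 1.1, 1.32, 2.1]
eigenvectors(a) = [[(-0.66+0j), (-0.66-0j), -0.48+0.02j, -0.48-0.02j], [(-0.19+0.13j), (-0.19-0.13j), 0.81+0.00j, (0.81-0j)], [(0.22-0.31j), (0.22+0.31j), 0.16+0.12j, 0.16-0.12j], [0.00-0.61j, 0.61j, 0.26-0.05j, 0.26+0.05j]]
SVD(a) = [[0.67, 0.45, -0.59, -0.07], [-0.58, 0.53, -0.19, -0.59], [0.13, -0.68, -0.29, -0.66], [-0.44, -0.22, -0.73, 0.47]] @ diag([2.86009411609423, 2.0564867359624044, 1.5455407029036472, 0.7540741923457903]) @ [[-0.09, 0.45, -0.65, 0.61], [0.83, 0.30, 0.37, 0.28], [0.20, 0.55, -0.34, -0.73], [-0.51, 0.64, 0.57, 0.07]]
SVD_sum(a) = [[-0.16, 0.85, -1.24, 1.18], [0.14, -0.74, 1.07, -1.02], [-0.03, 0.17, -0.24, 0.23], [0.11, -0.56, 0.82, -0.78]] + [[0.77, 0.28, 0.34, 0.26], [0.91, 0.33, 0.40, 0.31], [-1.17, -0.42, -0.52, -0.4], [-0.38, -0.14, -0.17, -0.13]] + [[-0.18, -0.5, 0.31, 0.66],[-0.06, -0.16, 0.10, 0.21],[-0.09, -0.25, 0.15, 0.33],[-0.23, -0.62, 0.39, 0.83]] + [[0.03,-0.03,-0.03,-0.0],[0.23,-0.28,-0.25,-0.03],[0.25,-0.32,-0.28,-0.04],[-0.18,0.22,0.20,0.02]]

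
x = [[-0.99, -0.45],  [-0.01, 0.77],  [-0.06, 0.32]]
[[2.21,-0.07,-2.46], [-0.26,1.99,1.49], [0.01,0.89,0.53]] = x@[[-2.06, -1.10, 1.59],[-0.37, 2.57, 1.96]]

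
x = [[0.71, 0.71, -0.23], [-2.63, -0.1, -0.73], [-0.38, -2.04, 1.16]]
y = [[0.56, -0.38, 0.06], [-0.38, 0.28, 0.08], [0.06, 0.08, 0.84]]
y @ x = [[1.37, 0.31, 0.22], [-1.04, -0.46, -0.02], [-0.49, -1.68, 0.9]]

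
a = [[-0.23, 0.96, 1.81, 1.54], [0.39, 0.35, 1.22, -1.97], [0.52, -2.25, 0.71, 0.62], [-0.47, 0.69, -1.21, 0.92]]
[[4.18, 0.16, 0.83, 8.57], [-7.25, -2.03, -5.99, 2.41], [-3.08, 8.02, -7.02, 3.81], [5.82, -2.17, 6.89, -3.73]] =a @ [[-3.72, -0.12, -0.38, -1.86], [0.95, -3.05, 2.72, -0.60], [-0.86, 0.85, -2.6, 4.1], [2.58, 0.99, 1.84, 0.84]]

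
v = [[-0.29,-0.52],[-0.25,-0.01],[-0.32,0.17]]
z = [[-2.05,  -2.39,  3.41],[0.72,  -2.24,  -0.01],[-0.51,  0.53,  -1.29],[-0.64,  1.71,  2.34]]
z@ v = [[0.10, 1.67],[0.35, -0.35],[0.43, 0.04],[-0.99, 0.71]]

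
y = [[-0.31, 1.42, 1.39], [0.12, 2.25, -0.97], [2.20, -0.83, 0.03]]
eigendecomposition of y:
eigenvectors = [[0.67+0.00j, -0.51+0.26j, (-0.51-0.26j)], [-0.18+0.00j, (-0.74+0j), (-0.74-0j)], [(-0.72+0j), (-0.19+0.31j), -0.19-0.31j]]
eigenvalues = [(-2.2+0j), (2.08+0.37j), (2.08-0.37j)]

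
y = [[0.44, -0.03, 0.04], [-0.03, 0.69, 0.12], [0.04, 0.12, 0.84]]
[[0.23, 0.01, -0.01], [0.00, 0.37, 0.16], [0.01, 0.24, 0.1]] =y @ [[0.53, 0.03, -0.02], [0.03, 0.50, 0.21], [-0.02, 0.21, 0.09]]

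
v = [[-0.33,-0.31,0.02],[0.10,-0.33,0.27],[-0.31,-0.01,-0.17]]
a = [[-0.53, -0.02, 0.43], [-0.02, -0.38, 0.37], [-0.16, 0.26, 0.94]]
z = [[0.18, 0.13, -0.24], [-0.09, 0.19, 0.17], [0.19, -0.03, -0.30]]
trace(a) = 0.03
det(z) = -0.00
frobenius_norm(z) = 0.55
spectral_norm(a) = 1.16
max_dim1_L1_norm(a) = 1.36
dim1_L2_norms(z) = [0.33, 0.27, 0.36]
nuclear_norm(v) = 1.02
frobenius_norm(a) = 1.31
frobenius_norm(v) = 0.72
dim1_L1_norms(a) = [0.98, 0.77, 1.36]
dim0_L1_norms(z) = [0.46, 0.35, 0.71]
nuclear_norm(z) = 0.74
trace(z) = 0.07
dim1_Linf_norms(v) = [0.33, 0.33, 0.31]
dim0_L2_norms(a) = [0.55, 0.46, 1.1]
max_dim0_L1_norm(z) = 0.71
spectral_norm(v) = 0.53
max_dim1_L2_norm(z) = 0.36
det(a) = 0.21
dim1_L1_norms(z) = [0.55, 0.45, 0.52]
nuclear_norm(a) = 2.02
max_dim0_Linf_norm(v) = 0.33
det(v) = -0.00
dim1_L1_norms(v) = [0.66, 0.7, 0.49]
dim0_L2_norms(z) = [0.28, 0.23, 0.42]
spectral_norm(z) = 0.50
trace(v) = -0.83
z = v @ a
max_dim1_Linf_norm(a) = 0.94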